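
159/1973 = 159/1973 =0.08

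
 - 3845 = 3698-7543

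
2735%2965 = 2735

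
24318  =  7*3474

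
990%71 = 67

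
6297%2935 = 427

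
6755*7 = 47285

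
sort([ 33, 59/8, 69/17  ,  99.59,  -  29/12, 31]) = [ - 29/12, 69/17,59/8,31 , 33 , 99.59] 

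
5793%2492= 809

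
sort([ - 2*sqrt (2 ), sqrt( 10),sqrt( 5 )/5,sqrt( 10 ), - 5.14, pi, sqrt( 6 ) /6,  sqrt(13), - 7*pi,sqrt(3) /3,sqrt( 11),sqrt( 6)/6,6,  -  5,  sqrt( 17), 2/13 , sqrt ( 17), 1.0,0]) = [ - 7*pi, - 5.14  , - 5,-2* sqrt ( 2), 0, 2/13,sqrt(6 )/6, sqrt(6)/6,  sqrt(5)/5,  sqrt (3)/3,  1.0,pi,  sqrt(10),sqrt(10),sqrt(11) , sqrt(13),sqrt(17), sqrt (17),6] 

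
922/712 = 461/356 = 1.29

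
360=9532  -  9172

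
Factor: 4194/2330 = 3^2*5^(-1) = 9/5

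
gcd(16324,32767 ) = 7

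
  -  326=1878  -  2204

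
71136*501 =35639136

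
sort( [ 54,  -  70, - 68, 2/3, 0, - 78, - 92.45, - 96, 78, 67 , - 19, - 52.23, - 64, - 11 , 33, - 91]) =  [ - 96, - 92.45 , - 91, - 78, -70,  -  68, - 64, - 52.23, - 19, - 11, 0, 2/3,33, 54, 67, 78]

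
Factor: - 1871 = -1871^1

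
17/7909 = 17/7909 = 0.00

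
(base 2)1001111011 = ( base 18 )1h5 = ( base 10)635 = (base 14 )335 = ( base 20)1bf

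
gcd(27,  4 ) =1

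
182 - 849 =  - 667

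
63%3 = 0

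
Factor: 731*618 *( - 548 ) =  - 247563384 = -2^3*3^1*17^1 * 43^1*103^1  *137^1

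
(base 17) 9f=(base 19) 8G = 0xA8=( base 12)120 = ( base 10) 168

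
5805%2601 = 603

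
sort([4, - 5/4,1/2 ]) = [ - 5/4,1/2, 4 ]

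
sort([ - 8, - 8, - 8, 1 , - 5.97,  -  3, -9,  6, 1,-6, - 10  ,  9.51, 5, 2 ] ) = [- 10, - 9, - 8, - 8, - 8,-6,- 5.97,- 3,1, 1,2,5, 6,9.51]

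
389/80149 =389/80149  =  0.00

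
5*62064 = 310320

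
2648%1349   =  1299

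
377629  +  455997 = 833626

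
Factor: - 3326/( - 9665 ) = 2^1* 5^( - 1)*1663^1 * 1933^( - 1 ) 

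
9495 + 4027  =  13522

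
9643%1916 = 63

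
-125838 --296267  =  170429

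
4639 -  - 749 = 5388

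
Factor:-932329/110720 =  - 2^ ( - 7)*5^( - 1)*173^( - 1)*853^1*1093^1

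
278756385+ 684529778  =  963286163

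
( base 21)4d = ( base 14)6D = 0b1100001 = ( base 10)97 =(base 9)117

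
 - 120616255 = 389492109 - 510108364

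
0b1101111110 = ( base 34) qa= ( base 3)1020010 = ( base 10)894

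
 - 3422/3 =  - 1141 + 1/3 = - 1140.67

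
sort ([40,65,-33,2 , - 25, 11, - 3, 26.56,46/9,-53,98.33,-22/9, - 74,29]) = [-74,-53,-33, - 25,  -  3, - 22/9,2,46/9,11 , 26.56,29, 40,65,  98.33 ] 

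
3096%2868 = 228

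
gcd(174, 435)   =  87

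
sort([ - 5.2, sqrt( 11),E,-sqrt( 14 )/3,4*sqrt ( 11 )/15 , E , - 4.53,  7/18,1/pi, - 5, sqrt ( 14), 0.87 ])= [ - 5.2 , - 5 , - 4.53,  -  sqrt( 14 )/3  ,  1/pi , 7/18,0.87 , 4*sqrt (11) /15,  E, E, sqrt( 11), sqrt(14)]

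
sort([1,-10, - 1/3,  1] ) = [ - 10,-1/3, 1  ,  1 ]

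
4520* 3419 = 15453880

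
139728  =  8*17466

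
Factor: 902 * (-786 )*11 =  - 2^2*3^1*11^2 * 41^1 * 131^1 = - 7798692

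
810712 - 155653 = 655059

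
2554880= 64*39920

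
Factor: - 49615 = - 5^1 *9923^1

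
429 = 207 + 222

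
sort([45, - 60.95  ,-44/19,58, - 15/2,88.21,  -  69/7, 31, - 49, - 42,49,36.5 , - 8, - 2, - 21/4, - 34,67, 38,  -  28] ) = [  -  60.95, - 49, - 42 , - 34, - 28, - 69/7, - 8, - 15/2, - 21/4, - 44/19, - 2, 31,36.5,  38,45,49,58,67,88.21 ]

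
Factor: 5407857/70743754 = 2^(-1 )*3^3*7^1*13^1*31^1*71^1* 35371877^( - 1)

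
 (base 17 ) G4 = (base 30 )96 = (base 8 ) 424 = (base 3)101020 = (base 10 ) 276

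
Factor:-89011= - 13^1*41^1*167^1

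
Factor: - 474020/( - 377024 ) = 865/688 = 2^(-4 )*5^1*43^(-1)*173^1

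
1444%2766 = 1444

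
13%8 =5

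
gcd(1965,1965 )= 1965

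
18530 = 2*9265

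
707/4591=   707/4591 =0.15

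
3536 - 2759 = 777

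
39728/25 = 1589 + 3/25 = 1589.12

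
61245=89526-28281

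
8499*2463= 20933037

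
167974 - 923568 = -755594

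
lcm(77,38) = 2926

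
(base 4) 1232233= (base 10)7087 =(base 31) 7bj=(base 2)1101110101111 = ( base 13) 32c2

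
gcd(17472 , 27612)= 156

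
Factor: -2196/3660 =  - 3/5 = - 3^1*5^ ( - 1)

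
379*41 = 15539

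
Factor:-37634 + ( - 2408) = -40042 = - 2^1*20021^1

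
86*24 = 2064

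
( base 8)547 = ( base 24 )EN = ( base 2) 101100111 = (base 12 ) 25B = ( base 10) 359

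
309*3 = 927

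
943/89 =943/89 = 10.60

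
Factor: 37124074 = 2^1*13^1*83^1*17203^1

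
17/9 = 17/9 = 1.89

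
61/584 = 61/584   =  0.10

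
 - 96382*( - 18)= 1734876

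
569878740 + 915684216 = 1485562956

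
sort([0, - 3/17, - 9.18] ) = [ - 9.18, - 3/17, 0]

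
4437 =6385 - 1948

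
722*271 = 195662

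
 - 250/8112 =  - 1 + 3931/4056=   -0.03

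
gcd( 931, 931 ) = 931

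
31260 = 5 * 6252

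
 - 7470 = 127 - 7597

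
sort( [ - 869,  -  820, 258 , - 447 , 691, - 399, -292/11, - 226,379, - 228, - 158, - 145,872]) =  [ - 869, - 820,-447, - 399 , - 228, - 226, - 158 , - 145, - 292/11, 258,379 , 691, 872 ] 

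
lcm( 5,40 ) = 40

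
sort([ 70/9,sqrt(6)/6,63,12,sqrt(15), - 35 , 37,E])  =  [ - 35, sqrt(6 ) /6,  E,sqrt(15),70/9, 12,37,63]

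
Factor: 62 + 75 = 137^1 = 137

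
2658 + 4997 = 7655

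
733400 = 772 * 950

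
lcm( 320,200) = 1600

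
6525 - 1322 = 5203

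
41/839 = 41/839 = 0.05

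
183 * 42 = 7686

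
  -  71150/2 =-35575 = - 35575.00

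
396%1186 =396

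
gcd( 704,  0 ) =704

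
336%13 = 11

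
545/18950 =109/3790 = 0.03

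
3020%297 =50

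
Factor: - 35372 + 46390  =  2^1*7^1 * 787^1 = 11018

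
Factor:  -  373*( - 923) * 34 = 11705486 = 2^1*13^1*17^1*71^1*373^1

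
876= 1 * 876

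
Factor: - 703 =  - 19^1 * 37^1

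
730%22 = 4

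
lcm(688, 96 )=4128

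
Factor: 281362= 2^1*140681^1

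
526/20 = 263/10  =  26.30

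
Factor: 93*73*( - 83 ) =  - 3^1*31^1*73^1*83^1 = - 563487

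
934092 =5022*186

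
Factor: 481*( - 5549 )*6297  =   - 16807127493 = - 3^1*13^1*31^1* 37^1* 179^1*2099^1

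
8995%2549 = 1348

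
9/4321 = 9/4321 = 0.00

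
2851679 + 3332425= 6184104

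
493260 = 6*82210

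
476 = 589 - 113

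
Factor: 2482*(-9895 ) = - 2^1*5^1* 17^1 * 73^1  *1979^1 = -24559390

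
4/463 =4/463 = 0.01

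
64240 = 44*1460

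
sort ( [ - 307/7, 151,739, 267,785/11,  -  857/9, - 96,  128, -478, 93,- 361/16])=[-478, - 96, - 857/9,-307/7,  -  361/16,785/11 , 93, 128, 151, 267, 739 ]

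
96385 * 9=867465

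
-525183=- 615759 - -90576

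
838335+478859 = 1317194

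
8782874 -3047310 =5735564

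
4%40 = 4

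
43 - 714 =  - 671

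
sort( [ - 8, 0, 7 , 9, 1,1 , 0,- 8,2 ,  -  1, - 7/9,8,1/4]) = [ - 8,-8, - 1, - 7/9,0,0 , 1/4,1,1,2,7,  8, 9]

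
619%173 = 100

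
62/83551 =62/83551  =  0.00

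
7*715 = 5005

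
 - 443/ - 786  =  443/786 = 0.56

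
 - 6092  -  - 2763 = -3329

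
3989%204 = 113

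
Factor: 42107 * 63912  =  2691142584 = 2^3*3^1*13^1*41^1*79^1*2663^1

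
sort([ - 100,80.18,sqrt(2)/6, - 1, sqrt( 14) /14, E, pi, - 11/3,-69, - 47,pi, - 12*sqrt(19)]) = [  -  100, - 69 , - 12*sqrt( 19), - 47, - 11/3, - 1,sqrt( 2 ) /6,sqrt ( 14)/14 , E,pi,  pi, 80.18]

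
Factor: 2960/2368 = 5/4 = 2^( - 2)*5^1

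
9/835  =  9/835 = 0.01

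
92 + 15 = 107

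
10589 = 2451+8138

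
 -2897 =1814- 4711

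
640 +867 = 1507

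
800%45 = 35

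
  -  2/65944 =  - 1/32972  =  -0.00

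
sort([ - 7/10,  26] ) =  [ - 7/10, 26 ]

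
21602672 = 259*83408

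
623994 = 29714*21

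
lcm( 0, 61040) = 0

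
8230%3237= 1756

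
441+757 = 1198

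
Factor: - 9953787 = -3^1*383^1*8663^1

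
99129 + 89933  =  189062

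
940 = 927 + 13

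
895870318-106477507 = 789392811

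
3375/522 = 375/58 = 6.47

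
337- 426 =-89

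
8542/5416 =4271/2708=1.58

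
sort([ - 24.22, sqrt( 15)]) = [  -  24.22,sqrt( 15) ] 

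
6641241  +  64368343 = 71009584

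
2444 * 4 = 9776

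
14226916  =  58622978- 44396062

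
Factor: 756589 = 89^1*8501^1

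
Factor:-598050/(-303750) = 443/225 = 3^( - 2)*5^( - 2)*443^1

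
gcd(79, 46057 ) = 79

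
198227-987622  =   - 789395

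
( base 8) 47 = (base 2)100111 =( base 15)29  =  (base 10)39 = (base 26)1d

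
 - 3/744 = - 1 + 247/248 =- 0.00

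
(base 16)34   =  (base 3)1221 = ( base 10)52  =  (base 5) 202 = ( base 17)31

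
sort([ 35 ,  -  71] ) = [ - 71,35 ]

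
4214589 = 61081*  69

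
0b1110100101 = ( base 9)1246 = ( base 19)2B2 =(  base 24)1EL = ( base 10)933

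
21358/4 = 10679/2 = 5339.50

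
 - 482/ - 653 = 482/653 = 0.74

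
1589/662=2 + 265/662 = 2.40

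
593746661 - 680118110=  - 86371449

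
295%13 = 9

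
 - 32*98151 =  - 3140832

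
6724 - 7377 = -653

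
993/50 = 993/50  =  19.86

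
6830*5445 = 37189350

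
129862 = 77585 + 52277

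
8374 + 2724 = 11098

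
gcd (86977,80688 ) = 1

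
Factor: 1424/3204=2^2*3^( - 2) =4/9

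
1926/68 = 963/34 = 28.32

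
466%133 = 67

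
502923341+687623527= 1190546868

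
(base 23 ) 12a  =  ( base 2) 1001001001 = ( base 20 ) 195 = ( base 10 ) 585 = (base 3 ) 210200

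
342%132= 78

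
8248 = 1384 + 6864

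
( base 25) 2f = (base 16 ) 41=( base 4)1001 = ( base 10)65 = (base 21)32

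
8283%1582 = 373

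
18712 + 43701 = 62413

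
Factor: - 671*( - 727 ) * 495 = 3^2*5^1*11^2*61^1*727^1 = 241469415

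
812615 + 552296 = 1364911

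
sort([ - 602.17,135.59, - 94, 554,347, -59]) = [-602.17,-94, -59, 135.59, 347, 554] 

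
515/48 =515/48= 10.73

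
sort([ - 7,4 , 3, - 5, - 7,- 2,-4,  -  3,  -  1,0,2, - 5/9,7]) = [  -  7, - 7,- 5, - 4,-3, - 2, - 1,- 5/9,0,2,3,  4, 7]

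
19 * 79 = 1501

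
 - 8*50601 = -404808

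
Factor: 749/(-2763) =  - 3^( - 2 )* 7^1 * 107^1 * 307^( - 1 ) 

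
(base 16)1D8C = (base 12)4464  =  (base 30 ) 8c4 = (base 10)7564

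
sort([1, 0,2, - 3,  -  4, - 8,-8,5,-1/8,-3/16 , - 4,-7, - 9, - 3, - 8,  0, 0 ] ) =[ - 9, - 8 , - 8, - 8,-7, - 4, - 4, - 3, - 3, - 3/16, - 1/8, 0, 0, 0, 1,2, 5]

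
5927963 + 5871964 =11799927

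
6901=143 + 6758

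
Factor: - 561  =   - 3^1*11^1*17^1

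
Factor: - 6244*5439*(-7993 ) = 271451200188 = 2^2 * 3^1 *7^3*37^1*223^1*7993^1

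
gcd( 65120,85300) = 20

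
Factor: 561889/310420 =2^( - 2 )*5^( - 1)*11^( - 1) * 17^(  -  1)*83^( - 1)*239^1*2351^1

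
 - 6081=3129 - 9210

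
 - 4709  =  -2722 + -1987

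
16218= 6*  2703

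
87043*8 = 696344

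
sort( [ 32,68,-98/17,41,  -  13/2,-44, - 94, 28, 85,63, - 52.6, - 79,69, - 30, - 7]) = [ - 94, - 79, - 52.6, - 44, - 30, - 7, - 13/2, - 98/17, 28,32, 41, 63, 68, 69, 85]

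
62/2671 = 62/2671 = 0.02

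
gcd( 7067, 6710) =1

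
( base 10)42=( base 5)132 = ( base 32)1a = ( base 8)52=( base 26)1G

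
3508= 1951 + 1557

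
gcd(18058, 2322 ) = 2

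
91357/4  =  91357/4  =  22839.25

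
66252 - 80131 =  - 13879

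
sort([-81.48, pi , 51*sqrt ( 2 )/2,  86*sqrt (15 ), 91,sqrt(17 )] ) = [  -  81.48, pi , sqrt (17 ), 51  *sqrt(2) /2, 91, 86*sqrt (15) ]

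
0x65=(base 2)1100101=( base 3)10202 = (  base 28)3h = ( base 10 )101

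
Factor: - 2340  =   - 2^2*3^2 * 5^1*13^1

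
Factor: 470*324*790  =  120301200  =  2^4*3^4*5^2*47^1*79^1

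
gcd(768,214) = 2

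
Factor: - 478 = - 2^1*239^1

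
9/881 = 9/881=0.01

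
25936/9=2881 + 7/9 = 2881.78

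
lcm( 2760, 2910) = 267720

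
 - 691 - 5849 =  - 6540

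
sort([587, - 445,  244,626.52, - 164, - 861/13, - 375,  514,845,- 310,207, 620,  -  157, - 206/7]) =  [ - 445, - 375,  -  310, - 164, - 157, - 861/13,- 206/7,  207 , 244,514, 587,620, 626.52,845 ] 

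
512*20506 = 10499072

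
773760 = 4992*155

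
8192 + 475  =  8667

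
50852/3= 50852/3  =  16950.67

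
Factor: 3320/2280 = 3^(- 1)*19^(-1)*83^1 = 83/57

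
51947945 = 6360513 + 45587432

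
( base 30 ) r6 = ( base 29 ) S4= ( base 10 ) 816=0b1100110000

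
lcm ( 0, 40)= 0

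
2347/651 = 2347/651 = 3.61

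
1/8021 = 1/8021 = 0.00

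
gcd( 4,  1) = 1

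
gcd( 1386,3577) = 7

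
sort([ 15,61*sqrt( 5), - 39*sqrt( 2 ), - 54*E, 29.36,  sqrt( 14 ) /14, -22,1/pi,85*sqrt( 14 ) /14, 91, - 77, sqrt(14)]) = [ - 54*E, -77, - 39*sqrt (2) , -22, sqrt(14 )/14,1/pi,sqrt( 14), 15, 85 * sqrt( 14)/14,29.36,91,61*sqrt( 5)] 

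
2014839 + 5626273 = 7641112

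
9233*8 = 73864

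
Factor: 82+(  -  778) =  - 696 = - 2^3*3^1*29^1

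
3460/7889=3460/7889 = 0.44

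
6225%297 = 285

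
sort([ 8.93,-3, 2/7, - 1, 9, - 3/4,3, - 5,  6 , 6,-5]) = [  -  5, - 5, - 3, - 1, - 3/4, 2/7,3, 6, 6, 8.93, 9]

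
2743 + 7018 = 9761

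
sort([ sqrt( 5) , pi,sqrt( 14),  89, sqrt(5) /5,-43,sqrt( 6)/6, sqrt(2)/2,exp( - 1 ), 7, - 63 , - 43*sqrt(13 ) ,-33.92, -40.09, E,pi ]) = [  -  43*sqrt(13),-63,-43, - 40.09 , - 33.92, exp( - 1), sqrt( 6 )/6, sqrt ( 5) /5,sqrt(2)/2  ,  sqrt( 5), E,pi, pi,sqrt(14), 7,  89 ] 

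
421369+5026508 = 5447877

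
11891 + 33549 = 45440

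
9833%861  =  362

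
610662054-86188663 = 524473391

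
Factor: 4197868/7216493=2^2*  23^1*103^1*443^1*7216493^ ( - 1) 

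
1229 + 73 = 1302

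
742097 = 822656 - 80559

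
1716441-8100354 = -6383913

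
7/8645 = 1/1235 =0.00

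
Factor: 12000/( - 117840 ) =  - 2^1*5^2*491^( - 1) = -50/491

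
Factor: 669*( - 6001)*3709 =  - 14890407321  =  -  3^1*17^1*223^1 * 353^1 * 3709^1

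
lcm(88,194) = 8536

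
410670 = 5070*81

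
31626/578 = 54 + 207/289 = 54.72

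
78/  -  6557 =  - 78/6557 = -  0.01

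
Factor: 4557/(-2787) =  - 1519/929=- 7^2*31^1*929^( - 1) 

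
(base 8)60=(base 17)2E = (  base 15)33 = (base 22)24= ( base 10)48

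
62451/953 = 65+506/953 = 65.53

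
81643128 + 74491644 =156134772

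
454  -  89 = 365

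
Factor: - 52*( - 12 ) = 624 = 2^4 *3^1*13^1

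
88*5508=484704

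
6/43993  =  6/43993 = 0.00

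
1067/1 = 1067 = 1067.00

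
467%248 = 219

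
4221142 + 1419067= 5640209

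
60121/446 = 60121/446 =134.80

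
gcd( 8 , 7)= 1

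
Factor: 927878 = 2^1*7^1*191^1*347^1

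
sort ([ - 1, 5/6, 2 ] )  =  [ - 1 , 5/6, 2] 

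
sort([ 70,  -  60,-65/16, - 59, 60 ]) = [ - 60, - 59,-65/16, 60 , 70] 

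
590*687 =405330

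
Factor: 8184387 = 3^1*2728129^1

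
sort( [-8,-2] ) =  [-8, - 2 ]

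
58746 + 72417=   131163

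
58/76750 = 29/38375 = 0.00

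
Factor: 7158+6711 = 13869 = 3^2*23^1*67^1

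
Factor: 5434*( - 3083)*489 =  - 2^1 * 3^1*11^1 * 13^1* 19^1*163^1*3083^1 = - 8192227758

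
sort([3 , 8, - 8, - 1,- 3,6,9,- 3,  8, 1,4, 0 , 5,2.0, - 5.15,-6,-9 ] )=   [  -  9,-8,  -  6, - 5.15, -3,-3, - 1,0, 1 , 2.0,3,4, 5, 6,8, 8,9 ] 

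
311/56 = 5 + 31/56 = 5.55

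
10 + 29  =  39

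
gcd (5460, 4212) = 156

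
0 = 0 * 459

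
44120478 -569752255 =-525631777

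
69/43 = 69/43 = 1.60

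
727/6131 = 727/6131=0.12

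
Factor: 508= 2^2 * 127^1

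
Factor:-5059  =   - 5059^1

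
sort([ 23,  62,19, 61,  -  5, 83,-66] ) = [ - 66, - 5  ,  19, 23, 61,  62, 83 ]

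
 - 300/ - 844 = 75/211 =0.36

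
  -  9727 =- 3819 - 5908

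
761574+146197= 907771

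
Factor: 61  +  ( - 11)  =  50 = 2^1*5^2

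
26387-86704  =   - 60317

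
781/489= 781/489 = 1.60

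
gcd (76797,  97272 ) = 63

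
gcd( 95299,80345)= 1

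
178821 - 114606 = 64215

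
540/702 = 10/13 = 0.77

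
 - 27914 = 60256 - 88170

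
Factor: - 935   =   - 5^1*11^1*17^1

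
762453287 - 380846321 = 381606966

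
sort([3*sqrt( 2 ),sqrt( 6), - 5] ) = [ - 5,  sqrt( 6 ),3*sqrt (2)]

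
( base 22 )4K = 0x6c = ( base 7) 213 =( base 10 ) 108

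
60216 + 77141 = 137357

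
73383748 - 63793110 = 9590638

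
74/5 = 74/5 = 14.80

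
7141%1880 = 1501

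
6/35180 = 3/17590 = 0.00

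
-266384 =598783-865167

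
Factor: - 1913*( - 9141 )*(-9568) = -167313061344 = - 2^5 * 3^1  *11^1*13^1*23^1*277^1*1913^1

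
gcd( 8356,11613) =1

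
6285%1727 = 1104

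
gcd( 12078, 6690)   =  6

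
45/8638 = 45/8638 = 0.01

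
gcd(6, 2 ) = 2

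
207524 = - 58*(  -  3578 ) 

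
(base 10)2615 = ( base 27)3fn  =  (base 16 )A37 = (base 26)3mf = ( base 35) 24P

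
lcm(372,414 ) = 25668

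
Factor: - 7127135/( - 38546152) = 2^( - 3)*5^1*1425427^1*4818269^( - 1 ) 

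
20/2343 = 20/2343 = 0.01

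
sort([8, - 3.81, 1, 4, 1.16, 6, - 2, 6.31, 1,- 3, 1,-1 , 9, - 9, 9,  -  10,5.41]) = [ - 10, - 9, - 3.81, - 3 , - 2, - 1, 1, 1,1, 1.16, 4, 5.41, 6, 6.31, 8, 9,9]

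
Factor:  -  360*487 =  - 2^3 *3^2*5^1 * 487^1 = -175320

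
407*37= 15059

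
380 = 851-471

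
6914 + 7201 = 14115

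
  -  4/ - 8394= 2/4197=   0.00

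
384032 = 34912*11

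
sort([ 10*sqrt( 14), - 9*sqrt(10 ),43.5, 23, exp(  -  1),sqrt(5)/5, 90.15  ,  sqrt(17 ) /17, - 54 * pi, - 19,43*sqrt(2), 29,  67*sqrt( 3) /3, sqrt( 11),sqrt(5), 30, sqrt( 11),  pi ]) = [ - 54*pi, - 9*sqrt(10), -19, sqrt(17) /17, exp(-1 ), sqrt(5) /5, sqrt(5 ),pi, sqrt ( 11), sqrt( 11 ), 23, 29,30 , 10*sqrt(14 ), 67*sqrt(3 ) /3, 43.5 , 43*sqrt(2), 90.15]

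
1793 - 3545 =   -  1752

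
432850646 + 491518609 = 924369255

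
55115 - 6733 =48382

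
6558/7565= 6558/7565=0.87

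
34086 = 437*78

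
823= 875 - 52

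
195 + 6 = 201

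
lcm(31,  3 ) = 93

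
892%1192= 892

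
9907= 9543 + 364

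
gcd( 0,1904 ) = 1904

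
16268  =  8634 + 7634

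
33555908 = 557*60244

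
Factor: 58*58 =3364 = 2^2*29^2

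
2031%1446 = 585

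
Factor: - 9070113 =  - 3^1*13^1*232567^1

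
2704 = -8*( - 338)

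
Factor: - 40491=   -  3^2*11^1*409^1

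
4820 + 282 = 5102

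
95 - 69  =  26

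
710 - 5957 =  - 5247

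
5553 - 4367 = 1186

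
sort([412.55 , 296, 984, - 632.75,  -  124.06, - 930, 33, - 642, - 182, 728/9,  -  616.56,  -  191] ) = [  -  930 , -642,-632.75,- 616.56, - 191, - 182 , - 124.06 , 33, 728/9,  296,  412.55,984]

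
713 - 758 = -45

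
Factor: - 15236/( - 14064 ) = 2^( - 2)* 3^( - 1)*13^1 = 13/12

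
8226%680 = 66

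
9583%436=427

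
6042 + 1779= 7821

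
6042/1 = 6042 =6042.00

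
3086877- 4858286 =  - 1771409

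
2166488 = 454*4772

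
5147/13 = 5147/13 = 395.92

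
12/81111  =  4/27037  =  0.00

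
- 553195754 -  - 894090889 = 340895135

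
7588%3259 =1070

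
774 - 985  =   - 211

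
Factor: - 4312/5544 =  - 3^(-2 )*7^1 = -7/9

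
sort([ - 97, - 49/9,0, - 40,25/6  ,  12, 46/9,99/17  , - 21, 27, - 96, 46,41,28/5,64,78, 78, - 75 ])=[ - 97, - 96, - 75, - 40, - 21 ,-49/9,0, 25/6,46/9, 28/5,99/17, 12,27,  41, 46, 64,78,78 ]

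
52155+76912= 129067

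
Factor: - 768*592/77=  -  2^12 *3^1*7^(-1 ) * 11^(  -  1 )  *37^1=-  454656/77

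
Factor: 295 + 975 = 2^1* 5^1*127^1 =1270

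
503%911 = 503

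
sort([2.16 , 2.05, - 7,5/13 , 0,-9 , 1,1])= [ - 9,  -  7,  0,5/13,1, 1, 2.05,2.16]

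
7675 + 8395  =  16070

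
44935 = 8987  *5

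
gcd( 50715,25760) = 805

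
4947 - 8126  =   -3179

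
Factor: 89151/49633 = 3^1*29717^1*49633^( - 1)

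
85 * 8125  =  690625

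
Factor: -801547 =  - 419^1*1913^1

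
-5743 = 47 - 5790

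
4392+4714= 9106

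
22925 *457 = 10476725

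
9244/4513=2  +  218/4513 = 2.05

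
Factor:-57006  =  -2^1 * 3^2*3167^1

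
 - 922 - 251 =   -  1173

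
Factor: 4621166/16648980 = 2^(-1 )*3^(-1)*5^(-1) * 11^1*210053^1*277483^( - 1)  =  2310583/8324490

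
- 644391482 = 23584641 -667976123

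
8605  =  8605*1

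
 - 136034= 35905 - 171939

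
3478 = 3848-370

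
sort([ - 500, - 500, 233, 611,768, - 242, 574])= [ - 500, - 500, - 242,  233, 574, 611 , 768 ]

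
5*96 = 480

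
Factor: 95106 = 2^1*3^1*11^2*131^1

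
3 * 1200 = 3600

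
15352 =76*202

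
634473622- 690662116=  - 56188494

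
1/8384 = 1/8384 = 0.00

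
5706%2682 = 342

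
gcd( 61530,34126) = 2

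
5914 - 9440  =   - 3526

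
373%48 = 37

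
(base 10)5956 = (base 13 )2932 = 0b1011101000100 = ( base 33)5FG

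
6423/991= 6423/991=   6.48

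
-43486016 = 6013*( - 7232) 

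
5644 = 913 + 4731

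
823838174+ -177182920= 646655254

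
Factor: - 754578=-2^1 * 3^2 * 11^1*37^1 * 103^1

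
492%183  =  126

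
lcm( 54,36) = 108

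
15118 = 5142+9976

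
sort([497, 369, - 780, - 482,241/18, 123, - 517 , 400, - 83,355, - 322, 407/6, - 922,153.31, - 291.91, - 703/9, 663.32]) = [ - 922, - 780, - 517,-482, -322, - 291.91, - 83, - 703/9 , 241/18,  407/6,123,153.31,355,  369,400, 497 , 663.32] 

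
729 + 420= 1149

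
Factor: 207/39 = 69/13 = 3^1*13^(-1 )*23^1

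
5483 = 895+4588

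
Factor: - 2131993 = -29^1* 73517^1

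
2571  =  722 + 1849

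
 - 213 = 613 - 826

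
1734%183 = 87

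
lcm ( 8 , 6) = 24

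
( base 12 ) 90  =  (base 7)213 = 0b1101100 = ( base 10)108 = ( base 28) 3O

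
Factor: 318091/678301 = 13^(-1 )*31^2 *331^1*52177^( - 1 ) 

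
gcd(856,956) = 4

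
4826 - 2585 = 2241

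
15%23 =15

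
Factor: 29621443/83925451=19^ ( - 1 )*1823^(-1)*2423^( - 1)*29621443^1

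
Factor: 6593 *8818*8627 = 501548537398 = 2^1 *19^1 *347^1 * 4409^1*8627^1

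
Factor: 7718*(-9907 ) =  - 76462226=- 2^1  *  17^1*227^1 * 9907^1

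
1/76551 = 1/76551 = 0.00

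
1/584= 1/584=0.00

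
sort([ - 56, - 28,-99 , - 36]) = [ - 99, - 56, - 36,-28]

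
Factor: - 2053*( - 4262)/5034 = 3^( - 1) * 839^ ( - 1)*2053^1*2131^1  =  4374943/2517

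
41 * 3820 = 156620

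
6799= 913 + 5886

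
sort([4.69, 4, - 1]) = [  -  1 , 4 , 4.69] 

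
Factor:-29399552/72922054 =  - 2^8 *7^1*13^1*631^1*36461027^( - 1 ) = - 14699776/36461027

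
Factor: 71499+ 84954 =156453 =3^1 * 11^2 * 431^1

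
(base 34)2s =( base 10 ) 96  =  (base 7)165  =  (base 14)6c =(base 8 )140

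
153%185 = 153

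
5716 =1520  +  4196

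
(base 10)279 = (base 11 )234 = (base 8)427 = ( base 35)7Y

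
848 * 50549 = 42865552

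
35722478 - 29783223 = 5939255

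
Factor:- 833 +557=-2^2*3^1*23^1 = - 276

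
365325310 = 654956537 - 289631227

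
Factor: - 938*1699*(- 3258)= 2^2*3^2 * 7^1 * 67^1*181^1 * 1699^1 = 5192150796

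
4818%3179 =1639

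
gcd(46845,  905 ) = 5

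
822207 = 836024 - 13817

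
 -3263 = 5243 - 8506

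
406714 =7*58102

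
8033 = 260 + 7773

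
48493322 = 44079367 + 4413955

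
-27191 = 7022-34213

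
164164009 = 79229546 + 84934463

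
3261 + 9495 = 12756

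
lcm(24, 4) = 24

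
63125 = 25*2525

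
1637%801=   35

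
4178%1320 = 218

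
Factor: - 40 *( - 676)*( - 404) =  - 10924160 = - 2^7*5^1* 13^2* 101^1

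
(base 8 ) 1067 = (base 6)2343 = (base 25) MH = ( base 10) 567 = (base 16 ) 237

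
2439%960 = 519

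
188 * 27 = 5076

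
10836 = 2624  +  8212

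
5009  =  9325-4316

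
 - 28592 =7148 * ( - 4)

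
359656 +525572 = 885228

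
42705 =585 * 73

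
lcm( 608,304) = 608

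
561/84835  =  561/84835 = 0.01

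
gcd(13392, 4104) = 216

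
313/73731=313/73731 = 0.00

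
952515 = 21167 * 45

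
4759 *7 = 33313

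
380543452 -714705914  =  -334162462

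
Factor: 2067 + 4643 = 2^1*5^1*11^1*61^1 = 6710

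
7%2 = 1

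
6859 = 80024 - 73165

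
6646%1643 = 74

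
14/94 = 7/47=0.15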